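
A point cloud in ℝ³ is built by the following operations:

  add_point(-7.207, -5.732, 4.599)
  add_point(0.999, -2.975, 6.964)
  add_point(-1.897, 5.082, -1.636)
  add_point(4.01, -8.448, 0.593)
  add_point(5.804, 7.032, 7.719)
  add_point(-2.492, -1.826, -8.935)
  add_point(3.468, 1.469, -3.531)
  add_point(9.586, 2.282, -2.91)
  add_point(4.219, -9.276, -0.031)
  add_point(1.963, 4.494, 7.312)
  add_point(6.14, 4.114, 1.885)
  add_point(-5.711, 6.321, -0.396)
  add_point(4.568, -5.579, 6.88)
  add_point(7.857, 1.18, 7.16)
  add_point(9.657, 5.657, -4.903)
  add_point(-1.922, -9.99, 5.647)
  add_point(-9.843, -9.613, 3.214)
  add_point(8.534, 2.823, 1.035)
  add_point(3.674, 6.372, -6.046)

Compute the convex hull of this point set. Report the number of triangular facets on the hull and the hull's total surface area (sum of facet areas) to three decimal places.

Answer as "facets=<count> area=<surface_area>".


14 of the 19 inputs are extreme points: [0, 1, 4, 5, 7, 8, 9, 11, 12, 13, 14, 15, 16, 18].

Area of each hull facet:
  f1: (p5, p11, p16) → 93.7523
  f2: (p13, p4, p14) → 39.6752
  f3: (p9, p11, p4) → 21.3052
  f4: (p9, p1, p4) → 13.1736
  f5: (p18, p4, p14) → 40.4031
  f6: (p18, p11, p4) → 70.7098
  f7: (p18, p5, p14) → 27.8086
  f8: (p18, p5, p11) → 54.4707
  f9: (p8, p5, p14) → 94.5103
  f10: (p8, p15, p16) → 30.2228
  f11: (p8, p5, p16) → 91.5247
  f12: (p0, p9, p1) → 30.4844
  f13: (p0, p15, p16) → 16.7868
  f14: (p0, p1, p15) → 25.6641
  f15: (p0, p11, p16) → 23.4954
  f16: (p0, p9, p11) → 68.1423
  f17: (p7, p13, p14) → 16.2111
  f18: (p7, p8, p14) → 12.1090
  f19: (p7, p8, p13) → 62.0958
  f20: (p12, p8, p15) → 28.0609
  f21: (p12, p8, p13) → 25.9548
  f22: (p12, p1, p15) → 16.5687
  f23: (p12, p1, p4) → 24.1699
  f24: (p12, p13, p4) → 16.6401
Σ area = 943.940

Euler: V−E+F = 14−36+24 = 2.

facets=24 area=943.940


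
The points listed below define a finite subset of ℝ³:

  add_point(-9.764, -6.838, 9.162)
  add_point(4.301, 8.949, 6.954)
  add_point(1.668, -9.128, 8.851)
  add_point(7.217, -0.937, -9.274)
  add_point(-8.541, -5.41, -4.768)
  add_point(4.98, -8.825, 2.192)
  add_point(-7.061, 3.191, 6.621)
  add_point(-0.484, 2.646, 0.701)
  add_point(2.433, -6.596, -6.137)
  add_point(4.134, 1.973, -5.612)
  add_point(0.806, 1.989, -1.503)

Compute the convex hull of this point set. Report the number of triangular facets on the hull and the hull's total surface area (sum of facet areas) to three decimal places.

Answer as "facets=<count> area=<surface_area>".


Points on the hull: [0, 1, 2, 3, 4, 5, 6, 8, 9] (9 of 11).

Per-facet area ½‖(b−a)×(c−a)‖:
  f1: (p2, p1, p0) → 106.9697
  f2: (p4, p2, p0) → 81.6253
  f3: (p6, p1, p0) → 52.1752
  f4: (p6, p4, p0) → 70.3217
  f5: (p9, p1, p3) → 23.2044
  f6: (p9, p4, p3) → 39.8344
  f7: (p9, p6, p1) → 88.6060
  f8: (p9, p6, p4) → 98.9524
  f9: (p8, p4, p3) → 37.0882
  f10: (p5, p4, p2) → 57.9912
  f11: (p5, p8, p4) → 49.0684
  f12: (p5, p8, p3) → 33.6469
  f13: (p5, p1, p3) → 122.7783
  f14: (p5, p2, p1) → 67.0228
Σ area = 929.285

Check V−E+F: 9 − 21 + 14 = 2.

facets=14 area=929.285


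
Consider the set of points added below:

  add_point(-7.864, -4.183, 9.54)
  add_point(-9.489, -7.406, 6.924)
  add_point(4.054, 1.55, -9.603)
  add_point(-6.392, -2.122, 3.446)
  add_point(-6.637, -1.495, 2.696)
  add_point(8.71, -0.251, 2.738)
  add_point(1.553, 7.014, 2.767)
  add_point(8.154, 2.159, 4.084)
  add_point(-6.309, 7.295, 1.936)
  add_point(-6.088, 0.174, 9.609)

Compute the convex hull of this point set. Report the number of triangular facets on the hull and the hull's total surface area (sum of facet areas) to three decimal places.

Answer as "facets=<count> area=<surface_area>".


Points on the hull: [0, 1, 2, 4, 5, 6, 7, 8, 9] (9 of 10).

Triangle areas on the boundary:
  f1: (p2, p5, p1) → 132.7283
  f2: (p4, p8, p1) → 20.0191
  f3: (p4, p2, p1) → 40.7827
  f4: (p4, p2, p8) → 70.4512
  f5: (p0, p5, p1) → 39.4006
  f6: (p0, p8, p1) → 29.2822
  f7: (p0, p9, p8) → 19.5016
  f8: (p6, p9, p8) → 41.1052
  f9: (p6, p2, p8) → 54.1213
  f10: (p7, p6, p9) → 50.9923
  f11: (p7, p0, p5) → 25.4381
  f12: (p7, p0, p9) → 32.1249
  f13: (p7, p2, p5) → 18.1070
  f14: (p7, p6, p2) → 55.4786
Σ area = 629.533

Euler: V−E+F = 9−21+14 = 2.

facets=14 area=629.533


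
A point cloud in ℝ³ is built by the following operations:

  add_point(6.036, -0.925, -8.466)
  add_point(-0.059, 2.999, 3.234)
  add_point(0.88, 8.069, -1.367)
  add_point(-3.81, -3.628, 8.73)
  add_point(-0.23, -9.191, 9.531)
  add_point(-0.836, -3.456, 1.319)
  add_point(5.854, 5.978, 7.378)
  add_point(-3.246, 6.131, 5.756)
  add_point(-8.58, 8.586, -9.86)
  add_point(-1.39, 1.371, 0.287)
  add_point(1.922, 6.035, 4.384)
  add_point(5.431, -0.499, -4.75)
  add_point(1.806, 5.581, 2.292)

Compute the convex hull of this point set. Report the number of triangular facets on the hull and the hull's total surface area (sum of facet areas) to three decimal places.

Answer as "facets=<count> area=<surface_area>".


Points on the hull: [0, 2, 3, 4, 5, 6, 7, 8] (8 of 13).

Area of each hull facet:
  f1: (p6, p4, p0) → 138.1547
  f2: (p5, p0, p8) → 102.1993
  f3: (p5, p4, p8) → 38.1293
  f4: (p5, p4, p0) → 41.2733
  f5: (p3, p4, p8) → 57.0040
  f6: (p3, p6, p4) → 44.5219
  f7: (p2, p0, p8) → 79.8605
  f8: (p2, p6, p0) → 63.9505
  f9: (p7, p3, p8) → 78.2896
  f10: (p7, p3, p6) → 47.2259
  f11: (p7, p2, p8) → 52.6145
  f12: (p7, p2, p6) → 36.9182
Σ area = 780.142

Euler characteristic 8−18+12 = 2 ✓

facets=12 area=780.142


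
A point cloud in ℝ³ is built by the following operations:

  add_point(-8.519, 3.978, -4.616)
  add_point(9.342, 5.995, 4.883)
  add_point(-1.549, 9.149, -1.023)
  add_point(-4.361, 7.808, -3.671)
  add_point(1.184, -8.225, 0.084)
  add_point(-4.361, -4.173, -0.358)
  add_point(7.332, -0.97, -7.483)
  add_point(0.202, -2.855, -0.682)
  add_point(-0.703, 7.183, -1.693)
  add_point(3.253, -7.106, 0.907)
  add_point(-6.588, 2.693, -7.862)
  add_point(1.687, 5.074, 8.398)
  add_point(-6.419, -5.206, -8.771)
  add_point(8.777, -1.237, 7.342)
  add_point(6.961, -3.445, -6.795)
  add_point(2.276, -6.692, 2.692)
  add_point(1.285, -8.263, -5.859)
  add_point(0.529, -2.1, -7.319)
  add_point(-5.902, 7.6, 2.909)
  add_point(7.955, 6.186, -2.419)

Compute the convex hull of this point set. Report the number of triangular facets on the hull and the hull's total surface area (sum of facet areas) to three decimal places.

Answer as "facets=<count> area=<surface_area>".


facets=30 area=922.363

Extreme-point indices: [0, 1, 2, 3, 4, 5, 6, 9, 10, 11, 12, 13, 14, 15, 16, 18, 19] — 17 of 20 on the boundary.

Per-facet area ½‖(b−a)×(c−a)‖:
  f1: (p13, p11, p1) → 30.9321
  f2: (p13, p6, p1) → 53.8732
  f3: (p2, p11, p1) → 45.1961
  f4: (p2, p18, p11) → 29.1845
  f5: (p14, p13, p6) → 18.6315
  f6: (p14, p12, p16) → 30.2292
  f7: (p14, p12, p6) → 17.2468
  f8: (p10, p12, p0) → 14.3737
  f9: (p10, p12, p6) → 55.1268
  f10: (p19, p6, p1) → 27.1082
  f11: (p19, p2, p1) → 37.3282
  f12: (p19, p10, p6) → 62.7895
  f13: (p5, p18, p11) → 58.5631
  f14: (p5, p18, p0) → 43.6523
  f15: (p5, p12, p0) → 40.1758
  f16: (p3, p19, p2) → 18.2090
  f17: (p3, p19, p10) → 41.8186
  f18: (p3, p10, p0) → 11.4332
  f19: (p3, p18, p0) → 19.3700
  f20: (p3, p2, p18) → 12.2484
  f21: (p15, p13, p11) → 46.0860
  f22: (p15, p5, p11) → 49.9204
  f23: (p9, p15, p13) → 9.8247
  f24: (p9, p14, p16) → 26.2806
  f25: (p9, p14, p13) → 47.8027
  f26: (p4, p5, p12) → 29.5106
  f27: (p4, p15, p5) → 11.0558
  f28: (p4, p12, p16) → 24.7859
  f29: (p4, p9, p16) → 7.0195
  f30: (p4, p9, p15) → 2.5871
Σ area = 922.363

Euler characteristic 17−45+30 = 2 ✓


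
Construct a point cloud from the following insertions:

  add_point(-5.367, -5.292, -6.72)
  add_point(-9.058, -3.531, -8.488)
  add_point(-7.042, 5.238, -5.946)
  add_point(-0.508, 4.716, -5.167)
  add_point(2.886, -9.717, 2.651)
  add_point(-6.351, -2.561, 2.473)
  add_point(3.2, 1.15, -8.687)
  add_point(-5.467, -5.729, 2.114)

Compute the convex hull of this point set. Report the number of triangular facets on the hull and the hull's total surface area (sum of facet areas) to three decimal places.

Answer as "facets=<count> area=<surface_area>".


Extreme-point indices: [0, 1, 2, 3, 4, 5, 6, 7] — 8 of 8 on the boundary.

Area of each hull facet:
  f1: (p2, p6, p1) → 51.9537
  f2: (p5, p2, p1) → 48.6738
  f3: (p0, p6, p1) → 22.7776
  f4: (p0, p4, p1) → 10.9367
  f5: (p0, p4, p6) → 71.2021
  f6: (p7, p4, p1) → 47.9853
  f7: (p7, p5, p1) → 18.6036
  f8: (p7, p5, p4) → 11.7045
  f9: (p3, p2, p6) → 16.9407
  f10: (p3, p5, p2) → 37.1824
  f11: (p3, p4, p6) → 48.9437
  f12: (p3, p5, p4) → 70.4711
Σ area = 457.375

Euler characteristic 8−18+12 = 2 ✓

facets=12 area=457.375


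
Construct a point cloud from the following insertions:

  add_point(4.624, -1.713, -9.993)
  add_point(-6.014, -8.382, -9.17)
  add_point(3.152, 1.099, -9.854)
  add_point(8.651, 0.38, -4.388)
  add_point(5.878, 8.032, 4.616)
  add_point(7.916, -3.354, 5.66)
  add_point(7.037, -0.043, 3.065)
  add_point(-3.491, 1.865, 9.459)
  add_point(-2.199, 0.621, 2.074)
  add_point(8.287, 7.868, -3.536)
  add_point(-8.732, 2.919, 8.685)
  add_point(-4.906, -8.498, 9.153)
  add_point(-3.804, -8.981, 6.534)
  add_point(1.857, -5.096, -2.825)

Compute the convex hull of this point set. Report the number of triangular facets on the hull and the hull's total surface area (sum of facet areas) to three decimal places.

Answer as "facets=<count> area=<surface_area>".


facets=20 area=1018.918

Extreme-point indices: [0, 1, 2, 3, 4, 5, 7, 9, 10, 11, 12, 13] — 12 of 14 on the boundary.

Facet areas (half cross-product norm):
  f1: (p5, p0, p3) → 31.3467
  f2: (p5, p1, p12) → 103.3010
  f3: (p2, p1, p10) → 136.2400
  f4: (p2, p1, p0) → 19.9319
  f5: (p11, p5, p12) → 17.7092
  f6: (p11, p1, p10) → 110.3748
  f7: (p11, p1, p12) → 12.4226
  f8: (p13, p1, p0) → 44.1776
  f9: (p13, p5, p0) → 40.0603
  f10: (p13, p5, p1) → 16.7694
  f11: (p9, p5, p3) → 39.3894
  f12: (p9, p4, p5) → 49.3638
  f13: (p9, p0, p3) → 25.4987
  f14: (p9, p2, p0) → 15.6437
  f15: (p9, p2, p10) → 111.8611
  f16: (p9, p4, p10) → 59.0678
  f17: (p7, p11, p10) → 28.2132
  f18: (p7, p11, p5) → 65.7259
  f19: (p7, p4, p10) → 26.6720
  f20: (p7, p4, p5) → 65.1486
Σ area = 1018.918

Euler: V−E+F = 12−30+20 = 2.


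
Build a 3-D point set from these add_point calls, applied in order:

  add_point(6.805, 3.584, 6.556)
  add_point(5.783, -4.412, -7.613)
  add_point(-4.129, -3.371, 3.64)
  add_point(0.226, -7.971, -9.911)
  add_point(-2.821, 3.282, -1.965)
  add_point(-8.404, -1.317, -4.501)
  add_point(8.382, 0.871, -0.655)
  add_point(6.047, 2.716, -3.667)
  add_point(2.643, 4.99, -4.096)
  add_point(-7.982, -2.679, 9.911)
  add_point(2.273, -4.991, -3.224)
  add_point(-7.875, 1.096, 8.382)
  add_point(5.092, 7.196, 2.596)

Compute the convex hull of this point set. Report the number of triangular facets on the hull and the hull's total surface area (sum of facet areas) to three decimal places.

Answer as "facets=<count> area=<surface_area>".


facets=20 area=745.581

Extreme-point indices: [0, 1, 3, 4, 5, 6, 7, 8, 9, 10, 11, 12] — 12 of 13 on the boundary.

Facet areas (half cross-product norm):
  f1: (p9, p3, p5) → 81.8326
  f2: (p8, p3, p5) → 73.0702
  f3: (p10, p9, p3) → 52.2482
  f4: (p1, p8, p3) → 34.7169
  f5: (p1, p10, p6) → 24.0560
  f6: (p1, p10, p3) → 18.8860
  f7: (p4, p8, p5) → 16.6293
  f8: (p12, p4, p8) → 22.7379
  f9: (p7, p1, p6) → 17.2547
  f10: (p7, p1, p8) → 15.3327
  f11: (p7, p12, p6) → 15.8855
  f12: (p7, p12, p8) → 15.0371
  f13: (p0, p12, p6) → 20.6182
  f14: (p0, p10, p6) → 32.5064
  f15: (p0, p10, p9) → 104.0820
  f16: (p11, p12, p4) → 58.2300
  f17: (p11, p9, p5) → 26.1987
  f18: (p11, p4, p5) → 44.5161
  f19: (p11, p0, p9) → 29.7751
  f20: (p11, p0, p12) → 41.9678
Σ area = 745.581

Euler characteristic 12−30+20 = 2 ✓


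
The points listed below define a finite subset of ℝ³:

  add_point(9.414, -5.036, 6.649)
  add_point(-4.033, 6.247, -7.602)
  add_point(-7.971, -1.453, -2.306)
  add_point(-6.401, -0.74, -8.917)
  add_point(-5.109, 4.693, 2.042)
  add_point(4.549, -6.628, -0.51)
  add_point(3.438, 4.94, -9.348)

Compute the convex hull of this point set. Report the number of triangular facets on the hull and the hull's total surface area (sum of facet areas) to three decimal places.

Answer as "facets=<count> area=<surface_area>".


7 of the 7 inputs are extreme points: [0, 1, 2, 3, 4, 5, 6].

Triangle areas on the boundary:
  f1: (p5, p0, p2) → 50.4257
  f2: (p5, p6, p0) → 59.1275
  f3: (p4, p0, p2) → 72.7939
  f4: (p4, p6, p0) → 123.9888
  f5: (p3, p5, p2) → 46.6390
  f6: (p3, p5, p6) → 77.6532
  f7: (p1, p4, p6) → 36.4970
  f8: (p1, p3, p6) → 28.9923
  f9: (p1, p4, p2) → 36.7643
  f10: (p1, p3, p2) → 25.5990
Σ area = 558.481

Euler characteristic 7−15+10 = 2 ✓

facets=10 area=558.481


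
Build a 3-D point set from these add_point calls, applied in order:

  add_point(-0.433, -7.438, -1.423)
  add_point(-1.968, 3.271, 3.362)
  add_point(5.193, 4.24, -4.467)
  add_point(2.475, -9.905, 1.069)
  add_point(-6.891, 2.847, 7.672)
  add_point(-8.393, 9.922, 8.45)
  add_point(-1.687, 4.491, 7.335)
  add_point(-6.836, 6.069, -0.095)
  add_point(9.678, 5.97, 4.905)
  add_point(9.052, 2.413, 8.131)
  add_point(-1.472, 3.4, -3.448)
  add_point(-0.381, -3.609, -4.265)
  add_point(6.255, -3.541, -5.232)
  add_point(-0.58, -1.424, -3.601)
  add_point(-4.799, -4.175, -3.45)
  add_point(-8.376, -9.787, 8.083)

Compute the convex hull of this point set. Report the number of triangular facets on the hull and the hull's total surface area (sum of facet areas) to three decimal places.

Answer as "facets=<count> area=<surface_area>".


12 of the 16 inputs are extreme points: [0, 2, 3, 5, 7, 8, 9, 10, 11, 12, 14, 15].

Per-facet area ½‖(b−a)×(c−a)‖:
  f1: (p2, p8, p5) → 97.0521
  f2: (p2, p12, p8) → 40.7896
  f3: (p0, p12, p3) → 19.6493
  f4: (p0, p14, p12) → 24.6986
  f5: (p0, p15, p3) → 28.5409
  f6: (p0, p15, p14) → 36.4559
  f7: (p9, p15, p3) → 100.5800
  f8: (p9, p12, p8) → 34.6239
  f9: (p9, p12, p3) → 70.1520
  f10: (p9, p8, p5) → 45.3974
  f11: (p9, p15, p5) → 171.8868
  f12: (p7, p2, p5) → 52.6925
  f13: (p7, p15, p5) → 84.8920
  f14: (p7, p15, p14) → 72.8090
  f15: (p11, p14, p12) → 1.8353
  f16: (p11, p2, p12) → 26.2078
  f17: (p10, p7, p14) → 28.3768
  f18: (p10, p7, p2) → 14.2539
  f19: (p10, p11, p14) → 16.1480
  f20: (p10, p11, p2) → 24.2323
Σ area = 991.274

Euler characteristic 12−30+20 = 2 ✓

facets=20 area=991.274


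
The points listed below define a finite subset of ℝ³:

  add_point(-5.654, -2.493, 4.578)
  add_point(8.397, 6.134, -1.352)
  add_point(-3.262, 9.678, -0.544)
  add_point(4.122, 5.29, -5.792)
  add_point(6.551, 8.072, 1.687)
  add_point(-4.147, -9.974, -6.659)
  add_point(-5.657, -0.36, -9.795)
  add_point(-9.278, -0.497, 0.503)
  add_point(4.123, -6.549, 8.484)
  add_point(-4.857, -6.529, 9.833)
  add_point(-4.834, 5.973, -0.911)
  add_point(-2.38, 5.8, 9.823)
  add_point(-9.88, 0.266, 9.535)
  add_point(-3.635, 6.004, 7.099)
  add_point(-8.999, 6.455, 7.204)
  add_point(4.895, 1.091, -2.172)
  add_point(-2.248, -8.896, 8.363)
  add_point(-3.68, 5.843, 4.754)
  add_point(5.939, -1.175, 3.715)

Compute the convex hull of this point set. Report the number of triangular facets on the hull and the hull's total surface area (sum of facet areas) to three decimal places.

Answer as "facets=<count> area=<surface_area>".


15 of the 19 inputs are extreme points: [1, 2, 3, 4, 5, 6, 7, 8, 9, 11, 12, 14, 15, 16, 18].

Area of each hull facet:
  f1: (p16, p8, p5) → 50.8803
  f2: (p18, p8, p1) → 4.0163
  f3: (p18, p8, p5) → 62.2286
  f4: (p7, p5, p12) → 45.2519
  f5: (p7, p6, p5) → 54.0077
  f6: (p3, p2, p6) → 58.8421
  f7: (p3, p5, p1) → 47.3811
  f8: (p3, p6, p5) → 59.7514
  f9: (p14, p11, p12) → 23.7481
  f10: (p14, p11, p2) → 35.4887
  f11: (p14, p7, p12) → 29.1076
  f12: (p14, p2, p6) → 69.2701
  f13: (p14, p7, p6) → 40.6997
  f14: (p4, p11, p2) → 53.2896
  f15: (p4, p3, p1) → 12.0654
  f16: (p4, p3, p2) → 38.4890
  f17: (p4, p8, p1) → 32.9764
  f18: (p4, p11, p8) → 83.7151
  f19: (p9, p5, p12) → 70.4317
  f20: (p9, p16, p5) → 27.2497
  f21: (p9, p16, p8) → 11.7614
  f22: (p9, p11, p12) → 39.4231
  f23: (p9, p11, p8) → 56.0264
  f24: (p15, p5, p1) → 8.6532
  f25: (p15, p18, p1) → 19.7477
  f26: (p15, p18, p5) → 47.5776
Σ area = 1082.080

Check V−E+F: 15 − 39 + 26 = 2.

facets=26 area=1082.080


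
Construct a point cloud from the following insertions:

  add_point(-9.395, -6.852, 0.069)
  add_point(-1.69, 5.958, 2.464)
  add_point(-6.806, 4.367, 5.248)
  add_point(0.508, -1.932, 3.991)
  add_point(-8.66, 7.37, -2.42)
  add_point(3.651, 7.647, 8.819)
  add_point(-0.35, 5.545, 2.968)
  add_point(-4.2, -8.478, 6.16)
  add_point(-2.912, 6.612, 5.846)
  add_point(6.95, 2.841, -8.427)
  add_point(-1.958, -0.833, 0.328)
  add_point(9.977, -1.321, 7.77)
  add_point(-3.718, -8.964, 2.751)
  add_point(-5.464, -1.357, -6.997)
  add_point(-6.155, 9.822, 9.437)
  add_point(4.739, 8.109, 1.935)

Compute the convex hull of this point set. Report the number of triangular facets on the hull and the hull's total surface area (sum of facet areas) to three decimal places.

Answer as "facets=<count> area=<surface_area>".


Points on the hull: [0, 4, 5, 7, 9, 11, 12, 13, 14, 15] (10 of 16).

Facet areas (half cross-product norm):
  f1: (p4, p14, p0) → 89.3018
  f2: (p7, p14, p0) → 75.6993
  f3: (p7, p14, p11) → 138.9796
  f4: (p15, p9, p11) → 72.5574
  f5: (p15, p4, p14) → 75.5940
  f6: (p15, p4, p9) → 82.9043
  f7: (p13, p4, p0) → 50.6169
  f8: (p13, p4, p9) → 68.1146
  f9: (p12, p9, p11) → 132.3335
  f10: (p12, p7, p11) → 27.7306
  f11: (p12, p7, p0) → 11.1980
  f12: (p12, p13, p0) → 32.1176
  f13: (p12, p13, p9) → 81.4136
  f14: (p5, p14, p11) → 37.2631
  f15: (p5, p15, p11) → 38.1788
  f16: (p5, p15, p14) → 34.4489
Σ area = 1048.452

Euler: V−E+F = 10−24+16 = 2.

facets=16 area=1048.452


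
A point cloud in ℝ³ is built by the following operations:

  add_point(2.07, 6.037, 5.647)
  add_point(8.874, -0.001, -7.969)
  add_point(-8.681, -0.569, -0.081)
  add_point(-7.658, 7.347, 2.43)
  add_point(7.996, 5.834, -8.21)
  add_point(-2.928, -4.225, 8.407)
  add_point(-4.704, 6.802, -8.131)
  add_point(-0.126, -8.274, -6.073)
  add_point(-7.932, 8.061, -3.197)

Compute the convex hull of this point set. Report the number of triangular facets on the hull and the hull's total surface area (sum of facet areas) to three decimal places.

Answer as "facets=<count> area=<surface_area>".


9 of the 9 inputs are extreme points: [0, 1, 2, 3, 4, 5, 6, 7, 8].

Facet areas (half cross-product norm):
  f1: (p0, p5, p1) → 96.0294
  f2: (p7, p5, p2) → 69.3908
  f3: (p7, p5, p1) → 94.1146
  f4: (p3, p8, p2) → 23.3513
  f5: (p3, p5, p2) → 45.5367
  f6: (p3, p0, p8) → 27.2480
  f7: (p3, p0, p5) → 59.2091
  f8: (p4, p0, p1) → 44.4795
  f9: (p4, p0, p8) → 96.7905
  f10: (p6, p4, p8) → 31.9452
  f11: (p6, p8, p2) → 27.5342
  f12: (p6, p7, p2) → 74.3054
  f13: (p6, p7, p1) → 88.0282
  f14: (p6, p4, p1) → 36.6624
Σ area = 814.625

Euler characteristic 9−21+14 = 2 ✓

facets=14 area=814.625


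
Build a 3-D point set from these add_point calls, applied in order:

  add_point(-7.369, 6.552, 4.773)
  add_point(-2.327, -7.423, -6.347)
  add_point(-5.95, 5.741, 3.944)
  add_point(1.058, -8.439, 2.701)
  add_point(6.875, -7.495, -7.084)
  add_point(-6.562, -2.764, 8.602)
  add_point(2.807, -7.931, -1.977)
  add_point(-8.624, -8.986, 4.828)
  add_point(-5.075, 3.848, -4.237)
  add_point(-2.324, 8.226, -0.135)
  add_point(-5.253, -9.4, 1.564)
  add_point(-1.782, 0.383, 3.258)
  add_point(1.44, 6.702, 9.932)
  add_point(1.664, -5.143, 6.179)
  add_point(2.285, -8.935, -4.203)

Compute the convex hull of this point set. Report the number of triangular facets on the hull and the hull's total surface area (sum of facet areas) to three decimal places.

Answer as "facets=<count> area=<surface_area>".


Hull vertices (12/15): indices [0, 1, 3, 4, 5, 7, 8, 9, 10, 12, 13, 14].

Area of each hull facet:
  f1: (p12, p9, p4) → 105.6586
  f2: (p0, p12, p9) → 35.6396
  f3: (p13, p12, p4) → 80.6306
  f4: (p14, p1, p4) → 13.4255
  f5: (p8, p9, p4) → 53.3112
  f6: (p8, p1, p4) → 52.6424
  f7: (p8, p0, p9) → 23.8692
  f8: (p8, p0, p7) → 72.9553
  f9: (p8, p1, p7) → 75.2908
  f10: (p5, p13, p7) → 33.4738
  f11: (p5, p13, p12) → 51.7233
  f12: (p5, p0, p7) → 31.9750
  f13: (p5, p0, p12) → 49.9852
  f14: (p10, p1, p7) → 10.6028
  f15: (p10, p14, p1) → 22.7560
  f16: (p3, p13, p4) → 23.9432
  f17: (p3, p14, p4) → 15.3159
  f18: (p3, p10, p14) → 22.7892
  f19: (p3, p13, p7) → 23.9748
  f20: (p3, p10, p7) → 12.6321
Σ area = 812.594

Euler characteristic 12−30+20 = 2 ✓

facets=20 area=812.594


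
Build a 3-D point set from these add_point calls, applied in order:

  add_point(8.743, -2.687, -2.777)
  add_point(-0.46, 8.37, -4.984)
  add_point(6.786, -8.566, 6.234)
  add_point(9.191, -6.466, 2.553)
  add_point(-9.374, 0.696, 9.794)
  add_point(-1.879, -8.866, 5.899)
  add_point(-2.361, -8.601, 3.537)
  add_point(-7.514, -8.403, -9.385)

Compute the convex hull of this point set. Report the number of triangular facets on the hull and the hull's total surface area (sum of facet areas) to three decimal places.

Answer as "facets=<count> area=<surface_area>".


Extreme-point indices: [0, 1, 2, 3, 4, 5, 7] — 7 of 8 on the boundary.

Triangle areas on the boundary:
  f1: (p1, p3, p4) → 167.8059
  f2: (p7, p1, p4) → 165.0806
  f3: (p5, p7, p4) → 103.7581
  f4: (p0, p1, p3) → 37.9450
  f5: (p0, p7, p3) → 59.5247
  f6: (p0, p7, p1) → 124.4518
  f7: (p2, p7, p3) → 50.2462
  f8: (p2, p5, p7) → 65.3793
  f9: (p2, p3, p4) → 43.2460
  f10: (p2, p5, p4) → 46.2643
Σ area = 863.702

Euler: V−E+F = 7−15+10 = 2.

facets=10 area=863.702


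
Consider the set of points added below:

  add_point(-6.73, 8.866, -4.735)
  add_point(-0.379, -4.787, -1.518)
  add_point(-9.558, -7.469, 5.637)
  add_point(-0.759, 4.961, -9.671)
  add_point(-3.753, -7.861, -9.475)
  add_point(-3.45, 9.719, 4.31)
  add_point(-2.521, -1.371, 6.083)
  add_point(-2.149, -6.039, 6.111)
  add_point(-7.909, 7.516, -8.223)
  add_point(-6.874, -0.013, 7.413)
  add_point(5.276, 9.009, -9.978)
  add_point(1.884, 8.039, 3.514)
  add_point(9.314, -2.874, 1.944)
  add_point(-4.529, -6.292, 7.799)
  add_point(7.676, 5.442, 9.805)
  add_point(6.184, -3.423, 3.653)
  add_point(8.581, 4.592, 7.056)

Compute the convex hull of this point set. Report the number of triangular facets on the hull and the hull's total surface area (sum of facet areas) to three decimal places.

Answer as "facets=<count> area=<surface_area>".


Extreme-point indices: [0, 2, 3, 4, 5, 7, 8, 9, 10, 12, 13, 14, 15, 16] — 14 of 17 on the boundary.

Area of each hull facet:
  f1: (p10, p4, p12) → 142.1975
  f2: (p14, p10, p5) → 109.4383
  f3: (p8, p4, p2) → 127.0192
  f4: (p7, p4, p2) → 58.6183
  f5: (p7, p4, p12) → 97.2667
  f6: (p9, p14, p5) → 69.9491
  f7: (p9, p8, p2) → 69.4227
  f8: (p16, p10, p12) → 77.0544
  f9: (p16, p14, p12) → 8.7492
  f10: (p16, p14, p10) → 18.0998
  f11: (p3, p10, p4) → 32.6686
  f12: (p3, p8, p4) → 50.5915
  f13: (p3, p8, p10) → 22.6662
  f14: (p15, p14, p12) → 19.6462
  f15: (p13, p9, p2) → 18.6122
  f16: (p13, p9, p14) → 52.7750
  f17: (p13, p7, p2) → 6.9760
  f18: (p13, p15, p14) → 63.9958
  f19: (p13, p7, p12) → 5.6748
  f20: (p13, p15, p12) → 3.3514
  f21: (p0, p9, p5) → 51.8549
  f22: (p0, p9, p8) → 25.3437
  f23: (p0, p10, p5) → 63.1510
  f24: (p0, p8, p10) → 25.6139
Σ area = 1220.737

Euler characteristic 14−36+24 = 2 ✓

facets=24 area=1220.737


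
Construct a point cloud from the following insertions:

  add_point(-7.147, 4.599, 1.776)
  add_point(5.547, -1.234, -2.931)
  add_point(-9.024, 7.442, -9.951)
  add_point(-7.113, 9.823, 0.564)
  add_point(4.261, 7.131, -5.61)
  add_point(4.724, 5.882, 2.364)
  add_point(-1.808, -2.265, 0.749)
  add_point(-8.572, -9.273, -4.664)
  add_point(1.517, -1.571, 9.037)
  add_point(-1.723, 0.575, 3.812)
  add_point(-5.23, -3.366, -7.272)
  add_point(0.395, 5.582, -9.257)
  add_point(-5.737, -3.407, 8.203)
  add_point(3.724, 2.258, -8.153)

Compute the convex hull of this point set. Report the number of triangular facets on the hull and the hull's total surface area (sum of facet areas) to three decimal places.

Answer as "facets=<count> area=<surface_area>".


Points on the hull: [0, 1, 2, 3, 4, 5, 7, 8, 10, 11, 12, 13] (12 of 14).

Per-facet area ½‖(b−a)×(c−a)‖:
  f1: (p8, p7, p1) → 101.3597
  f2: (p5, p8, p1) → 46.1802
  f3: (p13, p7, p1) → 53.3335
  f4: (p12, p8, p7) → 50.0543
  f5: (p10, p7, p2) → 31.3608
  f6: (p10, p13, p7) → 20.4240
  f7: (p11, p10, p2) → 48.7173
  f8: (p11, p10, p13) → 25.1292
  f9: (p4, p5, p1) → 32.0173
  f10: (p4, p13, p1) → 18.0100
  f11: (p4, p11, p13) → 12.0165
  f12: (p4, p11, p2) → 19.6152
  f13: (p3, p5, p8) → 66.1874
  f14: (p3, p12, p8) → 57.6071
  f15: (p3, p4, p2) → 67.9864
  f16: (p3, p4, p5) → 49.4262
  f17: (p0, p12, p7) → 72.0407
  f18: (p0, p3, p12) → 12.5688
  f19: (p0, p7, p2) → 91.7641
  f20: (p0, p3, p2) → 29.3594
Σ area = 905.158

Check V−E+F: 12 − 30 + 20 = 2.

facets=20 area=905.158


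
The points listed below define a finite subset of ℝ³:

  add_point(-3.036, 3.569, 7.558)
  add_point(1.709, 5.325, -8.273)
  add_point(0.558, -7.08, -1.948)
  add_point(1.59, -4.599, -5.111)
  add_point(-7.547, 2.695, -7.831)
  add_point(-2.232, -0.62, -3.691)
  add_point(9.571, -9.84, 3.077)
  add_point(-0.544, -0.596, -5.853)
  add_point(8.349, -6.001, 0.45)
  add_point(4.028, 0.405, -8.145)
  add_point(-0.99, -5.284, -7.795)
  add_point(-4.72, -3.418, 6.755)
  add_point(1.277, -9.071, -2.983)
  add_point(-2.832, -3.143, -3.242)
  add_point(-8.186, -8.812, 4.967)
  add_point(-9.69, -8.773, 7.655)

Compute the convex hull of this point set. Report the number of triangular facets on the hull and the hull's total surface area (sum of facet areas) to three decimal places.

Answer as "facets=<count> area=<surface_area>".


10 of the 16 inputs are extreme points: [0, 1, 4, 6, 8, 9, 10, 12, 14, 15].

Facet areas (half cross-product norm):
  f1: (p0, p6, p15) → 126.4497
  f2: (p8, p0, p6) → 36.2733
  f3: (p8, p0, p1) → 114.7094
  f4: (p12, p10, p6) → 21.9977
  f5: (p4, p10, p1) → 45.6102
  f6: (p4, p0, p15) → 110.8684
  f7: (p4, p0, p1) → 75.0750
  f8: (p9, p10, p1) → 18.9611
  f9: (p9, p8, p1) → 23.1089
  f10: (p9, p10, p6) → 58.9571
  f11: (p9, p8, p6) → 9.2040
  f12: (p14, p6, p15) → 22.4884
  f13: (p14, p12, p6) → 61.8143
  f14: (p14, p12, p10) → 39.5765
  f15: (p14, p4, p15) → 19.9721
  f16: (p14, p4, p10) → 77.2613
Σ area = 862.328

Euler: V−E+F = 10−24+16 = 2.

facets=16 area=862.328


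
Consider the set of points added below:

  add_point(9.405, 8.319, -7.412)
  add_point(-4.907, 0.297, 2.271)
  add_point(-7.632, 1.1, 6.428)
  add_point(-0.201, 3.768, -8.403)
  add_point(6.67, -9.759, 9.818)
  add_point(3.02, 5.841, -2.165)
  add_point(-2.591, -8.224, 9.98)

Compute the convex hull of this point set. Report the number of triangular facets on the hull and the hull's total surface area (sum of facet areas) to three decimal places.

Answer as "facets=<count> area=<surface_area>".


Points on the hull: [0, 1, 2, 3, 4, 5, 6] (7 of 7).

Per-facet area ½‖(b−a)×(c−a)‖:
  f1: (p3, p4, p0) → 126.0621
  f2: (p6, p4, p2) → 42.9091
  f3: (p6, p3, p4) → 103.5900
  f4: (p5, p4, p2) → 127.3898
  f5: (p5, p4, p0) → 76.9366
  f6: (p5, p3, p2) → 52.8004
  f7: (p5, p3, p0) → 31.3825
  f8: (p1, p3, p2) → 14.0973
  f9: (p1, p6, p2) → 27.9567
  f10: (p1, p6, p3) → 50.3967
Σ area = 653.521

Euler characteristic 7−15+10 = 2 ✓

facets=10 area=653.521


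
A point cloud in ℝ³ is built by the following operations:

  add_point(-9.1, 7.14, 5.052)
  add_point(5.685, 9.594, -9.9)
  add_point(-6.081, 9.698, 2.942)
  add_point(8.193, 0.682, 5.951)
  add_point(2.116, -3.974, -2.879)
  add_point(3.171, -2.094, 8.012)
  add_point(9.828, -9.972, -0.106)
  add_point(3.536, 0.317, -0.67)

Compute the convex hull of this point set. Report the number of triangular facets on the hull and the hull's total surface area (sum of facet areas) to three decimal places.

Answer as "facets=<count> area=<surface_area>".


Points on the hull: [0, 1, 2, 3, 4, 5, 6] (7 of 8).

Per-facet area ½‖(b−a)×(c−a)‖:
  f1: (p5, p6, p0) → 79.2710
  f2: (p4, p6, p0) → 61.2328
  f3: (p4, p1, p0) → 135.8406
  f4: (p4, p1, p6) → 70.7258
  f5: (p3, p5, p0) → 45.2758
  f6: (p3, p1, p6) → 113.4708
  f7: (p3, p5, p6) → 37.4296
  f8: (p2, p1, p0) → 23.5205
  f9: (p2, p3, p0) → 37.8382
  f10: (p2, p3, p1) → 134.4000
Σ area = 739.005

Check V−E+F: 7 − 15 + 10 = 2.

facets=10 area=739.005


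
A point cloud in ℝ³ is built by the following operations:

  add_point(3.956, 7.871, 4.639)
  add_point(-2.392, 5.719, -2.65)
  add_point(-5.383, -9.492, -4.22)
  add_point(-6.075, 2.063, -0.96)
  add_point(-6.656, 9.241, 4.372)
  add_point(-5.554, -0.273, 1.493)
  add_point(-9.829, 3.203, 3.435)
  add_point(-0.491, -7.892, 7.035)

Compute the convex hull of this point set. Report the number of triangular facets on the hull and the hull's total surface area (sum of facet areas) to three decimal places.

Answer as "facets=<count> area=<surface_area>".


Points on the hull: [0, 1, 2, 3, 4, 6, 7] (7 of 8).

Triangle areas on the boundary:
  f1: (p2, p7, p6) → 85.8931
  f2: (p2, p7, p0) → 101.9382
  f3: (p1, p2, p0) → 70.3868
  f4: (p4, p7, p6) → 48.5487
  f5: (p4, p7, p0) → 87.7013
  f6: (p4, p1, p6) → 29.9263
  f7: (p4, p1, p0) → 41.3211
  f8: (p3, p2, p6) → 32.0693
  f9: (p3, p1, p6) → 13.6192
  f10: (p3, p1, p2) → 28.0141
Σ area = 539.418

Check V−E+F: 7 − 15 + 10 = 2.

facets=10 area=539.418


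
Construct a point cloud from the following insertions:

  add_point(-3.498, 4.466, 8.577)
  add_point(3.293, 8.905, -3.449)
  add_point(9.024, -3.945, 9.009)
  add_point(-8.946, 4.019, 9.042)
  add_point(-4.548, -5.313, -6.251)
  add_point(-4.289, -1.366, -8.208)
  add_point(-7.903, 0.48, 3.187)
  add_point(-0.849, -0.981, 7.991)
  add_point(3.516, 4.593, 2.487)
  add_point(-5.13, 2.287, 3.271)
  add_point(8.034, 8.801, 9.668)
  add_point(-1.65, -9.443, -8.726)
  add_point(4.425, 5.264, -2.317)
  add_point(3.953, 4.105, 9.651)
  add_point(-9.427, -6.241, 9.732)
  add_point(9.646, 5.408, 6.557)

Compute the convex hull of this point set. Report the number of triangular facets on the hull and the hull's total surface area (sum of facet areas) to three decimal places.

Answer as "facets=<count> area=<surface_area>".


facets=20 area=1112.323

Points on the hull: [1, 2, 3, 4, 5, 6, 10, 11, 12, 13, 14, 15] (12 of 16).

Area of each hull facet:
  f1: (p2, p11, p14) → 173.2812
  f2: (p2, p11, p15) → 103.4995
  f3: (p12, p11, p15) → 75.7848
  f4: (p12, p1, p15) → 18.9684
  f5: (p12, p1, p11) → 27.8466
  f6: (p10, p1, p15) → 29.7970
  f7: (p10, p3, p1) → 114.9280
  f8: (p10, p2, p15) → 20.6125
  f9: (p10, p3, p14) → 86.3041
  f10: (p5, p1, p11) → 47.8891
  f11: (p5, p3, p1) → 116.4279
  f12: (p13, p2, p14) → 80.2740
  f13: (p13, p10, p14) → 10.3128
  f14: (p13, p10, p2) → 28.4015
  f15: (p4, p11, p14) → 39.8749
  f16: (p4, p5, p14) → 32.1899
  f17: (p4, p5, p11) → 11.1851
  f18: (p6, p3, p14) → 31.8836
  f19: (p6, p5, p14) → 46.4653
  f20: (p6, p5, p3) → 16.3967
Σ area = 1112.323

Euler: V−E+F = 12−30+20 = 2.


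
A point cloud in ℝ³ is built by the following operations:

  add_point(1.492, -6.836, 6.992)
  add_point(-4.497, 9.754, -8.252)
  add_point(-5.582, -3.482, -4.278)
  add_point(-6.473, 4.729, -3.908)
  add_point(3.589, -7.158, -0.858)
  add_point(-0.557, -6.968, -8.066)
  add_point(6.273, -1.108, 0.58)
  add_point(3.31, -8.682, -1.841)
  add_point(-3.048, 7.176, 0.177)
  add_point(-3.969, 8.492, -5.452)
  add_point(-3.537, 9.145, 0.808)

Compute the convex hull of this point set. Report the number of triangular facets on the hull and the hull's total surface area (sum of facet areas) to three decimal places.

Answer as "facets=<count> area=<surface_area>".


Points on the hull: [0, 1, 2, 3, 5, 6, 7, 10] (8 of 11).

Facet areas (half cross-product norm):
  f1: (p0, p7, p6) → 36.0647
  f2: (p10, p0, p3) → 61.9512
  f3: (p10, p0, p6) → 69.6160
  f4: (p1, p10, p3) → 24.3018
  f5: (p1, p10, p6) → 64.4362
  f6: (p2, p0, p3) → 54.7502
  f7: (p2, p1, p3) → 21.4871
  f8: (p5, p7, p6) → 31.2052
  f9: (p5, p1, p6) → 101.4224
  f10: (p5, p2, p1) → 48.1860
  f11: (p5, p0, p7) → 26.4259
  f12: (p5, p2, p0) → 49.3061
Σ area = 589.153

Euler: V−E+F = 8−18+12 = 2.

facets=12 area=589.153


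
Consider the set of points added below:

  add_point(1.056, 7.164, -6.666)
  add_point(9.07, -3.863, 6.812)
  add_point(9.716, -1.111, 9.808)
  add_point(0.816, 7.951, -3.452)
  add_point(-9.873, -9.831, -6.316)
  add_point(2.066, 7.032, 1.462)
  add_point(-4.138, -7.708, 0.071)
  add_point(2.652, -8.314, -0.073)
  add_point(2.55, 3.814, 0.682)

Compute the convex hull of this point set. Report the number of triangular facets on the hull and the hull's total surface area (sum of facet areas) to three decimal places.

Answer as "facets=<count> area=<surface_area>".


8 of the 9 inputs are extreme points: [0, 1, 2, 3, 4, 5, 6, 7].

Facet areas (half cross-product norm):
  f1: (p0, p3, p4) → 33.1754
  f2: (p0, p3, p2) → 25.4892
  f3: (p7, p0, p4) → 117.4413
  f4: (p5, p3, p4) → 53.6778
  f5: (p5, p3, p2) → 21.1763
  f6: (p1, p0, p2) → 38.7412
  f7: (p1, p7, p0) → 87.7255
  f8: (p6, p5, p4) → 60.0210
  f9: (p6, p5, p2) → 107.7054
  f10: (p6, p1, p2) → 24.6802
  f11: (p6, p7, p4) → 23.9053
  f12: (p6, p1, p7) → 29.3633
Σ area = 623.102

Euler characteristic 8−18+12 = 2 ✓

facets=12 area=623.102


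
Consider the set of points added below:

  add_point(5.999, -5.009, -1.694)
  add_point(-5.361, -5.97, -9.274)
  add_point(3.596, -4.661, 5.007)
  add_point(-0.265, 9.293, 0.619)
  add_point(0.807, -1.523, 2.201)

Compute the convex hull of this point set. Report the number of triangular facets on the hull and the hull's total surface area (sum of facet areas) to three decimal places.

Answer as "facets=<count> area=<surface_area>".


facets=6 area=329.932

Points on the hull: [0, 1, 2, 3, 4] (5 of 5).

Triangle areas on the boundary:
  f1: (p3, p0, p1) → 106.1893
  f2: (p2, p0, p1) → 47.3111
  f3: (p2, p3, p0) → 53.3701
  f4: (p4, p3, p1) → 74.6925
  f5: (p4, p2, p1) → 29.8978
  f6: (p4, p2, p3) → 18.4711
Σ area = 329.932

Check V−E+F: 5 − 9 + 6 = 2.


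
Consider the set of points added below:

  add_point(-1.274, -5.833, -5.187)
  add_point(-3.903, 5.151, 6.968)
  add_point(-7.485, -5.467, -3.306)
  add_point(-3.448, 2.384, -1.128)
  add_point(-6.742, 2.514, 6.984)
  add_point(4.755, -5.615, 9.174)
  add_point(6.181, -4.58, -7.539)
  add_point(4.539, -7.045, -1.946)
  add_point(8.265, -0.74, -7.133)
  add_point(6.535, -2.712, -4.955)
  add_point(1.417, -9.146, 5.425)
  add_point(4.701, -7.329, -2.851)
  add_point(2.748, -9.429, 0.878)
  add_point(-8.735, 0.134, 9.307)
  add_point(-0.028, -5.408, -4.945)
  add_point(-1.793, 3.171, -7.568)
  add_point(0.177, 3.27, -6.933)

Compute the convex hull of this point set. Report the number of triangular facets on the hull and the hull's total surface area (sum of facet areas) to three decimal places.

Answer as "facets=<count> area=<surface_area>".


facets=22 area=774.883

13 of the 17 inputs are extreme points: [0, 1, 2, 4, 5, 6, 8, 10, 11, 12, 13, 15, 16].

Facet areas (half cross-product norm):
  f1: (p16, p15, p8) → 5.3071
  f2: (p2, p15, p13) → 77.2673
  f3: (p10, p5, p13) → 43.3379
  f4: (p10, p5, p12) → 12.8786
  f5: (p10, p2, p13) → 81.0997
  f6: (p10, p2, p12) → 27.7872
  f7: (p1, p5, p8) → 118.0472
  f8: (p1, p16, p8) → 62.2992
  f9: (p1, p5, p13) → 50.6631
  f10: (p1, p16, p15) → 15.1283
  f11: (p0, p2, p12) → 25.3090
  f12: (p0, p2, p15) → 30.2982
  f13: (p4, p15, p13) → 19.4433
  f14: (p4, p1, p13) → 4.5384
  f15: (p4, p1, p15) → 28.7101
  f16: (p6, p15, p8) → 23.4971
  f17: (p6, p0, p15) → 36.3469
  f18: (p11, p0, p12) → 15.4943
  f19: (p11, p6, p0) → 18.2894
  f20: (p11, p5, p12) → 19.8295
  f21: (p11, p5, p8) → 48.4366
  f22: (p11, p6, p8) → 10.8749
Σ area = 774.883

Euler: V−E+F = 13−33+22 = 2.


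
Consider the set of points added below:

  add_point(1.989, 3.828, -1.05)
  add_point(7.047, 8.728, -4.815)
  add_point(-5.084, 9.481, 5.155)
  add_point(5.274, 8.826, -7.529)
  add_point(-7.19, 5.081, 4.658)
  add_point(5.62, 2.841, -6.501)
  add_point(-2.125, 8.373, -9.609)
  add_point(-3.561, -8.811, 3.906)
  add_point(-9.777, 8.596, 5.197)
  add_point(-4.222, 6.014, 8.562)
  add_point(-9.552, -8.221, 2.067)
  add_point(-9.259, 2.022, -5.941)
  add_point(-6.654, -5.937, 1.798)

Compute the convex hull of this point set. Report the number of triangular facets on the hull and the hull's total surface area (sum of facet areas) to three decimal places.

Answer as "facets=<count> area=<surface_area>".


Hull vertices (10/13): indices [1, 2, 3, 5, 6, 7, 8, 9, 10, 11].

Area of each hull facet:
  f1: (p11, p6, p8) → 66.2022
  f2: (p9, p7, p1) → 136.8539
  f3: (p10, p11, p8) → 83.4451
  f4: (p10, p9, p8) → 57.2938
  f5: (p10, p9, p7) → 48.9062
  f6: (p2, p9, p8) → 11.7812
  f7: (p2, p9, p1) → 37.3695
  f8: (p2, p3, p1) → 25.3453
  f9: (p2, p6, p8) → 35.4140
  f10: (p2, p3, p6) → 57.9350
  f11: (p5, p3, p6) → 23.3939
  f12: (p5, p10, p7) → 55.1591
  f13: (p5, p7, p1) → 47.0821
  f14: (p5, p3, p1) → 9.6598
  f15: (p5, p11, p6) → 51.0349
  f16: (p5, p10, p11) → 96.5828
Σ area = 843.459

Euler: V−E+F = 10−24+16 = 2.

facets=16 area=843.459


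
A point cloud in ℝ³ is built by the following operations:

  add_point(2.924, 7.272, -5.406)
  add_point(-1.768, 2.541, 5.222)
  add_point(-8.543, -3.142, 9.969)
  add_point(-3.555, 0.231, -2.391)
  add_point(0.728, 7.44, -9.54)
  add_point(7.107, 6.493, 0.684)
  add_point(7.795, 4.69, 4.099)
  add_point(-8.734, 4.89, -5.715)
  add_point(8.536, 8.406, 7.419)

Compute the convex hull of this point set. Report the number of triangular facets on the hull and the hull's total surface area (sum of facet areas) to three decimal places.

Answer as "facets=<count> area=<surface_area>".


facets=10 area=616.394

Hull vertices (7/9): indices [2, 3, 4, 5, 6, 7, 8].

Area of each hull facet:
  f1: (p2, p8, p7) → 171.2062
  f2: (p4, p8, p7) → 98.1651
  f3: (p6, p2, p8) → 46.7286
  f4: (p3, p2, p7) → 50.7513
  f5: (p3, p4, p7) → 38.7207
  f6: (p3, p6, p2) → 94.8654
  f7: (p3, p6, p4) → 74.1447
  f8: (p5, p4, p8) → 20.3736
  f9: (p5, p6, p8) → 9.5395
  f10: (p5, p6, p4) → 11.8988
Σ area = 616.394

Euler characteristic 7−15+10 = 2 ✓


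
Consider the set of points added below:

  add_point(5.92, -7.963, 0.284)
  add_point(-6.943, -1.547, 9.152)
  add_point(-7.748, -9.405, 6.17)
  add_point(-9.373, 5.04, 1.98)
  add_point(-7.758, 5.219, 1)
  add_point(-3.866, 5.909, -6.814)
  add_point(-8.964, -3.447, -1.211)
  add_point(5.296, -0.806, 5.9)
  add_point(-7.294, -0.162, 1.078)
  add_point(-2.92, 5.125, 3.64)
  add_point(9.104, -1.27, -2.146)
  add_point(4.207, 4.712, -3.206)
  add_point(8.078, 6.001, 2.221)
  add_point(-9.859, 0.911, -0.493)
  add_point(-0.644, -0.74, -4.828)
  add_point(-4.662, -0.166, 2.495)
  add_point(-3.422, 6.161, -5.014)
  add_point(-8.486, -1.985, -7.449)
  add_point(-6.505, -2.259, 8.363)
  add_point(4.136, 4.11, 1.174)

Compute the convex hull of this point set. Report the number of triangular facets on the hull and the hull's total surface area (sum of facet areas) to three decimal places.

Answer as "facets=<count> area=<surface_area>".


Points on the hull: [0, 1, 2, 3, 5, 6, 7, 9, 10, 11, 12, 13, 16, 17] (14 of 20).

Per-facet area ½‖(b−a)×(c−a)‖:
  f1: (p6, p2, p13) → 18.6019
  f2: (p6, p17, p13) → 14.4583
  f3: (p6, p17, p2) → 14.4961
  f4: (p0, p17, p10) → 67.5854
  f5: (p0, p17, p2) → 108.8185
  f6: (p5, p17, p10) → 71.1806
  f7: (p7, p1, p12) → 45.4775
  f8: (p7, p12, p10) → 31.6235
  f9: (p7, p0, p10) → 31.6924
  f10: (p7, p0, p2) → 66.3516
  f11: (p7, p1, p2) → 53.4693
  f12: (p9, p1, p12) → 44.4875
  f13: (p11, p12, p10) → 25.0895
  f14: (p11, p5, p10) → 23.9586
  f15: (p11, p5, p12) → 17.6154
  f16: (p16, p5, p12) → 8.9316
  f17: (p3, p17, p13) → 11.8407
  f18: (p3, p5, p17) → 45.8256
  f19: (p3, p16, p5) → 7.1800
  f20: (p3, p2, p13) → 27.4038
  f21: (p3, p1, p2) → 39.9168
  f22: (p3, p9, p1) → 30.5877
  f23: (p3, p16, p12) → 62.2283
  f24: (p3, p9, p12) → 13.9305
Σ area = 882.751

Check V−E+F: 14 − 36 + 24 = 2.

facets=24 area=882.751
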